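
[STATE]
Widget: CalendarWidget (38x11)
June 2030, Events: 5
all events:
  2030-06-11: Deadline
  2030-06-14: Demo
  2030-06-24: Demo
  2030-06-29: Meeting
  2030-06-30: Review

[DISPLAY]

              June 2030               
Mo Tu We Th Fr Sa Su                  
                1  2                  
 3  4  5  6  7  8  9                  
10 11* 12 13 14* 15 16                
17 18 19 20 21 22 23                  
24* 25 26 27 28 29* 30*               
                                      
                                      
                                      
                                      


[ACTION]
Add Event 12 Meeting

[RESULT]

              June 2030               
Mo Tu We Th Fr Sa Su                  
                1  2                  
 3  4  5  6  7  8  9                  
10 11* 12* 13 14* 15 16               
17 18 19 20 21 22 23                  
24* 25 26 27 28 29* 30*               
                                      
                                      
                                      
                                      


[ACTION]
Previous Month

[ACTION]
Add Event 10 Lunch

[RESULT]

               May 2030               
Mo Tu We Th Fr Sa Su                  
       1  2  3  4  5                  
 6  7  8  9 10* 11 12                 
13 14 15 16 17 18 19                  
20 21 22 23 24 25 26                  
27 28 29 30 31                        
                                      
                                      
                                      
                                      


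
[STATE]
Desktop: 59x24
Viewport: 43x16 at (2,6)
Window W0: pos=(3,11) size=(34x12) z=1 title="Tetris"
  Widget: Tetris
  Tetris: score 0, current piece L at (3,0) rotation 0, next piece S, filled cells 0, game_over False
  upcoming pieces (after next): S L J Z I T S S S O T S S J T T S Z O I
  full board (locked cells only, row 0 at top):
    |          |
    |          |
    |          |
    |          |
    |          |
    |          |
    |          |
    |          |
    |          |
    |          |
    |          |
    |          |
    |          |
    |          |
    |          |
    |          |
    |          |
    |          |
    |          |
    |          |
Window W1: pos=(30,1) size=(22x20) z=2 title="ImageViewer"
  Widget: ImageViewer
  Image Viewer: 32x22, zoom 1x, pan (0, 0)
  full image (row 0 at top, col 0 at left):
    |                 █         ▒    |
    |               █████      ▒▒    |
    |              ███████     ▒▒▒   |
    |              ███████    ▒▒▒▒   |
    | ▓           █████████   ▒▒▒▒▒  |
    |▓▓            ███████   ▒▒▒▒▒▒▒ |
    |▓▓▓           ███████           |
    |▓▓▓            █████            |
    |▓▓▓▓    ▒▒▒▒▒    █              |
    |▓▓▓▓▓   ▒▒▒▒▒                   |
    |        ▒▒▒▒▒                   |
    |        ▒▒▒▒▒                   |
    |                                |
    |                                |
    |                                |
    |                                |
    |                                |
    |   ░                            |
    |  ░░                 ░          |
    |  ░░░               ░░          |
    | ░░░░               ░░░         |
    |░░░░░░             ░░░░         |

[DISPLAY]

                            ┃              
                            ┃              
                            ┃ ▓           █
                            ┃▓▓            
                            ┃▓▓▓           
 ┏━━━━━━━━━━━━━━━━━━━━━━━━━━┃▓▓▓           
 ┃ Tetris                   ┃▓▓▓▓    ▒▒▒▒▒ 
 ┠──────────────────────────┃▓▓▓▓▓   ▒▒▒▒▒ 
 ┃          │Next:          ┃        ▒▒▒▒▒ 
 ┃          │ ░░            ┃        ▒▒▒▒▒ 
 ┃          │░░             ┃              
 ┃          │               ┃              
 ┃          │               ┃              
 ┃          │               ┃              
 ┃          │Score:         ┗━━━━━━━━━━━━━━
 ┃          │0                    ┃        


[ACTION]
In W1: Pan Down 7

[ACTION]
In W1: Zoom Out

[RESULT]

                            ┃▓▓▓▓▓   ▒▒▒▒▒ 
                            ┃        ▒▒▒▒▒ 
                            ┃        ▒▒▒▒▒ 
                            ┃              
                            ┃              
 ┏━━━━━━━━━━━━━━━━━━━━━━━━━━┃              
 ┃ Tetris                   ┃              
 ┠──────────────────────────┃              
 ┃          │Next:          ┃   ░          
 ┃          │ ░░            ┃  ░░          
 ┃          │░░             ┃  ░░░         
 ┃          │               ┃ ░░░░         
 ┃          │               ┃░░░░░░        
 ┃          │               ┃              
 ┃          │Score:         ┗━━━━━━━━━━━━━━
 ┃          │0                    ┃        


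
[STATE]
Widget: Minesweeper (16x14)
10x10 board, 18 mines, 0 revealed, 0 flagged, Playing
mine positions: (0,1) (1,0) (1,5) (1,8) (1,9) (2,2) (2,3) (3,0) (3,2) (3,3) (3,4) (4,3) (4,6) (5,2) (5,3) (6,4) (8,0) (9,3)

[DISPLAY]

■■■■■■■■■■      
■■■■■■■■■■      
■■■■■■■■■■      
■■■■■■■■■■      
■■■■■■■■■■      
■■■■■■■■■■      
■■■■■■■■■■      
■■■■■■■■■■      
■■■■■■■■■■      
■■■■■■■■■■      
                
                
                
                


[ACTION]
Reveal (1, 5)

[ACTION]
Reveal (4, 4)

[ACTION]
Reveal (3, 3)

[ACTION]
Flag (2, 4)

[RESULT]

■✹■■■■■■■■      
✹■■■■✹■■✹✹      
■■✹✹■■■■■■      
✹■✹✹✹■■■■■      
■■■✹■■✹■■■      
■■✹✹■■■■■■      
■■■■✹■■■■■      
■■■■■■■■■■      
✹■■■■■■■■■      
■■■✹■■■■■■      
                
                
                
                


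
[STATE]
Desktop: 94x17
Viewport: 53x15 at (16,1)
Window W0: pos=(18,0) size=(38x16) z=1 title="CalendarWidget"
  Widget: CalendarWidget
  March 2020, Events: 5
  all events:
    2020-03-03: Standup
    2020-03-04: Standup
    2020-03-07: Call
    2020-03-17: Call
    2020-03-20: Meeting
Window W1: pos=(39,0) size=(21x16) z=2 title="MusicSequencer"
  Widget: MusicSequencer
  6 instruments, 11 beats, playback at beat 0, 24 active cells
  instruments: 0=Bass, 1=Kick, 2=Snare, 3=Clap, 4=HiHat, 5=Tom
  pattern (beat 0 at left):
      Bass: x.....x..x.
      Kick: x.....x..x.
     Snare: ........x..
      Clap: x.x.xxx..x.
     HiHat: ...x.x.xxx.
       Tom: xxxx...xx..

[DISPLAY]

  ┃ CalendarWidget     ┃ MusicSequencer    ┃         
  ┠────────────────────┠───────────────────┨         
  ┃             March 2┃      ▼1234567890  ┃         
  ┃Mo Tu We Th Fr Sa Su┃  Bass█·····█··█·  ┃         
  ┃                   1┃  Kick█·····█··█·  ┃         
  ┃ 2  3*  4*  5  6  7*┃ Snare········█··  ┃         
  ┃ 9 10 11 12 13 14 15┃  Clap█·█·███··█·  ┃         
  ┃16 17* 18 19 20* 21 ┃ HiHat···█·█·███·  ┃         
  ┃23 24 25 26 27 28 29┃   Tom████···██··  ┃         
  ┃30 31               ┃                   ┃         
  ┃                    ┃                   ┃         
  ┃                    ┃                   ┃         
  ┃                    ┃                   ┃         
  ┃                    ┃                   ┃         
  ┗━━━━━━━━━━━━━━━━━━━━┗━━━━━━━━━━━━━━━━━━━┛         


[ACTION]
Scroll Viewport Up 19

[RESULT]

  ┏━━━━━━━━━━━━━━━━━━━━┏━━━━━━━━━━━━━━━━━━━┓         
  ┃ CalendarWidget     ┃ MusicSequencer    ┃         
  ┠────────────────────┠───────────────────┨         
  ┃             March 2┃      ▼1234567890  ┃         
  ┃Mo Tu We Th Fr Sa Su┃  Bass█·····█··█·  ┃         
  ┃                   1┃  Kick█·····█··█·  ┃         
  ┃ 2  3*  4*  5  6  7*┃ Snare········█··  ┃         
  ┃ 9 10 11 12 13 14 15┃  Clap█·█·███··█·  ┃         
  ┃16 17* 18 19 20* 21 ┃ HiHat···█·█·███·  ┃         
  ┃23 24 25 26 27 28 29┃   Tom████···██··  ┃         
  ┃30 31               ┃                   ┃         
  ┃                    ┃                   ┃         
  ┃                    ┃                   ┃         
  ┃                    ┃                   ┃         
  ┃                    ┃                   ┃         


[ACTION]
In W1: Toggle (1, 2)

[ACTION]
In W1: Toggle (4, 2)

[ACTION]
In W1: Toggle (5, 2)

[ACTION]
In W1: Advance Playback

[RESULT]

  ┏━━━━━━━━━━━━━━━━━━━━┏━━━━━━━━━━━━━━━━━━━┓         
  ┃ CalendarWidget     ┃ MusicSequencer    ┃         
  ┠────────────────────┠───────────────────┨         
  ┃             March 2┃      0▼234567890  ┃         
  ┃Mo Tu We Th Fr Sa Su┃  Bass█·····█··█·  ┃         
  ┃                   1┃  Kick█·█···█··█·  ┃         
  ┃ 2  3*  4*  5  6  7*┃ Snare········█··  ┃         
  ┃ 9 10 11 12 13 14 15┃  Clap█·█·███··█·  ┃         
  ┃16 17* 18 19 20* 21 ┃ HiHat··██·█·███·  ┃         
  ┃23 24 25 26 27 28 29┃   Tom██·█···██··  ┃         
  ┃30 31               ┃                   ┃         
  ┃                    ┃                   ┃         
  ┃                    ┃                   ┃         
  ┃                    ┃                   ┃         
  ┃                    ┃                   ┃         


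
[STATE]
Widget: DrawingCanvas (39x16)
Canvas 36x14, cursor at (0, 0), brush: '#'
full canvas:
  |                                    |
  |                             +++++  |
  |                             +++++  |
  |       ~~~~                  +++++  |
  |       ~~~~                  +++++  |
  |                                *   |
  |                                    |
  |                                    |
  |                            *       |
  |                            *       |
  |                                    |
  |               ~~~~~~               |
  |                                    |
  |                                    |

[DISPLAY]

+                                      
                             +++++     
                             +++++     
       ~~~~                  +++++     
       ~~~~                  +++++     
                                *      
                                       
                                       
                            *          
                            *          
                                       
               ~~~~~~                  
                                       
                                       
                                       
                                       


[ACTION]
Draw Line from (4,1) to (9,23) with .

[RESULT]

+                                      
                             +++++     
                             +++++     
       ~~~~                  +++++     
 ...   ~~~~                  +++++     
    ....                        *      
        .....                          
             ....                      
                 ....       *          
                     ...    *          
                                       
               ~~~~~~                  
                                       
                                       
                                       
                                       


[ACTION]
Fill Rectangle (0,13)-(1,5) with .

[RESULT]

+    .........                         
     .........               +++++     
                             +++++     
       ~~~~                  +++++     
 ...   ~~~~                  +++++     
    ....                        *      
        .....                          
             ....                      
                 ....       *          
                     ...    *          
                                       
               ~~~~~~                  
                                       
                                       
                                       
                                       


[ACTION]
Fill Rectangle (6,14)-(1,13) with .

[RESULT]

+    .........                         
     ..........              +++++     
             ..              +++++     
       ~~~~  ..              +++++     
 ...   ~~~~  ..              +++++     
    ....     ..                 *      
        .......                        
             ....                      
                 ....       *          
                     ...    *          
                                       
               ~~~~~~                  
                                       
                                       
                                       
                                       


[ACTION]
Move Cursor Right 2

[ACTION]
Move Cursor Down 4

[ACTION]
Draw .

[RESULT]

     .........                         
     ..........              +++++     
             ..              +++++     
       ~~~~  ..              +++++     
 ...   ~~~~  ..              +++++     
    ....     ..                 *      
        .......                        
             ....                      
                 ....       *          
                     ...    *          
                                       
               ~~~~~~                  
                                       
                                       
                                       
                                       


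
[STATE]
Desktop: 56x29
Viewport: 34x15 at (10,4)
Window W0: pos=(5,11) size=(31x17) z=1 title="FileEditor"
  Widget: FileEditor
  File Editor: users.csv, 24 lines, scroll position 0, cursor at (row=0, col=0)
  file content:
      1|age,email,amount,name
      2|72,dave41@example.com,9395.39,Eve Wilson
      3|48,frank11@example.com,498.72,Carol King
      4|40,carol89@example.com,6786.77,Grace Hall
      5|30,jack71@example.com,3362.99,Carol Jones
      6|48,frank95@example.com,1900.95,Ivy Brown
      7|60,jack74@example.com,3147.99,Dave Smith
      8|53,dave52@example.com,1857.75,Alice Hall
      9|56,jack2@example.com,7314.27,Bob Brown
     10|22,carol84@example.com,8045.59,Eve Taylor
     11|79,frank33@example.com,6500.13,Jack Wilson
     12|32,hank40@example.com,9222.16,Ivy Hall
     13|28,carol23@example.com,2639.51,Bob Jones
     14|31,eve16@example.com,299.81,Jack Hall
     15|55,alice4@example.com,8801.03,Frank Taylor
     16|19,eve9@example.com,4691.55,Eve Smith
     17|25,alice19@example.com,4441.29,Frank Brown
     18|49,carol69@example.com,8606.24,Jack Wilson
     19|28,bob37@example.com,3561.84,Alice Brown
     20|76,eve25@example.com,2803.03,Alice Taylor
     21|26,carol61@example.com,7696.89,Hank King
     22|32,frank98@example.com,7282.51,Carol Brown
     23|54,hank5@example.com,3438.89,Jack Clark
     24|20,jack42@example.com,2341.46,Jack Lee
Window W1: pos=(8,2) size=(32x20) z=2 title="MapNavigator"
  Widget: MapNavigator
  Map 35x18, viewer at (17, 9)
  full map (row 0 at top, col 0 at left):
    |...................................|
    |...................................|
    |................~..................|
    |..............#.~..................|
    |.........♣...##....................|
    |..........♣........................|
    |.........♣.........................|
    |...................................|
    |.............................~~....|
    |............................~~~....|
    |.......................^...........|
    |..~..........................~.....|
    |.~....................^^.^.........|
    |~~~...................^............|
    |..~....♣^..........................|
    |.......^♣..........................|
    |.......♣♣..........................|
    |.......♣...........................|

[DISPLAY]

─────────────────────────────┨    
.............................┃    
.............~...............┃    
...........#.~...............┃    
......♣...##.................┃    
.......♣.....................┃    
......♣......................┃    
.............................┃    
..........................~~.┃    
..............@..........~~~.┃    
....................^........┃    
..........................~..┃    
...................^^.^......┃    
...................^.........┃    
....♣^.......................┃    


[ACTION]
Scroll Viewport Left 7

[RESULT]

     ┠────────────────────────────
     ┃............................
     ┃..............~.............
     ┃............#.~.............
     ┃.......♣...##...............
     ┃........♣...................
     ┃.......♣....................
  ┏━━┃............................
  ┃ F┃...........................~
  ┠──┃...............@..........~~
  ┃█g┃.....................^......
  ┃72┃~..........................~
  ┃48┃....................^^.^....
  ┃40┃~...................^.......
  ┃30┃~....♣^.....................


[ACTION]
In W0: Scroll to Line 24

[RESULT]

     ┠────────────────────────────
     ┃............................
     ┃..............~.............
     ┃............#.~.............
     ┃.......♣...##...............
     ┃........♣...................
     ┃.......♣....................
  ┏━━┃............................
  ┃ F┃...........................~
  ┠──┃...............@..........~~
  ┃32┃.....................^......
  ┃28┃~..........................~
  ┃31┃....................^^.^....
  ┃55┃~...................^.......
  ┃19┃~....♣^.....................


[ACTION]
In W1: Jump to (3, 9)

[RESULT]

     ┠────────────────────────────
     ┃            ................
     ┃            ................
     ┃            ..............#.
     ┃            .........♣...##.
     ┃            ..........♣.....
     ┃            .........♣......
  ┏━━┃            ................
  ┃ F┃            ................
  ┠──┃            ...@............
  ┃32┃            ................
  ┃28┃            ..~.............
  ┃31┃            .~..............
  ┃55┃            ~~~.............
  ┃19┃            ..~....♣^.......


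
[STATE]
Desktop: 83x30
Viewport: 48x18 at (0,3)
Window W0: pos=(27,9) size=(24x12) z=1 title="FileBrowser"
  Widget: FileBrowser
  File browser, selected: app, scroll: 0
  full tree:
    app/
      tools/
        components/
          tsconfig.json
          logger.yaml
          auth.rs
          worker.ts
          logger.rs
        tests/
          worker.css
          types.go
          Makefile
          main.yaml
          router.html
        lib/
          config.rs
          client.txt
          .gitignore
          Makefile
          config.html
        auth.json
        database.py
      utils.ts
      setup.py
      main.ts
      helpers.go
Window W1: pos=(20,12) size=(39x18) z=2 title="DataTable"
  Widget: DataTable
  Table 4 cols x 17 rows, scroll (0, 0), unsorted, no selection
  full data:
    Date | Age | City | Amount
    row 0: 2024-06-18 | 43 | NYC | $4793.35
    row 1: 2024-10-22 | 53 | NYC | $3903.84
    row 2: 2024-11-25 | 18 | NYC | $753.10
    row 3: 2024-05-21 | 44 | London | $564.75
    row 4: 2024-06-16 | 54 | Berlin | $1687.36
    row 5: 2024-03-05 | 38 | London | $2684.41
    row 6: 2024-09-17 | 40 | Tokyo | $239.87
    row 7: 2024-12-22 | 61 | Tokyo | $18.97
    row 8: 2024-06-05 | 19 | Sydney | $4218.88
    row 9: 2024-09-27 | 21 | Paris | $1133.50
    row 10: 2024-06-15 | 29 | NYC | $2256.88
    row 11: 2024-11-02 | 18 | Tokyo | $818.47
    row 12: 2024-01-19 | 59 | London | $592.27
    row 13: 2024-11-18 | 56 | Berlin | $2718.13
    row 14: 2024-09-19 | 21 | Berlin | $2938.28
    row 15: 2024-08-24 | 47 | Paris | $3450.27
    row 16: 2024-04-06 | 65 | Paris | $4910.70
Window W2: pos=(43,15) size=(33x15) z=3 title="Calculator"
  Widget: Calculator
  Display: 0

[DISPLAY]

                                                
                                                
                                                
                                                
                                                
                                                
                           ┏━━━━━━━━━━━━━━━━━━━━
                           ┃ FileBrowser        
                           ┠────────────────────
                    ┏━━━━━━━━━━━━━━━━━━━━━━━━━━━
                    ┃ DataTable                 
                    ┠───────────────────────────
                    ┃Date      │Age│City  │┏━━━━
                    ┃──────────┼───┼──────┼┃ Cal
                    ┃2024-06-18│43 │NYC   │┠────
                    ┃2024-10-22│53 │NYC   │┃    
                    ┃2024-11-25│18 │NYC   │┃┌───
                    ┃2024-05-21│44 │London│┃│ 7 


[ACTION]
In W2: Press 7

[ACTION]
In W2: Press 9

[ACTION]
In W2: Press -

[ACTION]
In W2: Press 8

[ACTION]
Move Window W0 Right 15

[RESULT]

                                                
                                                
                                                
                                                
                                                
                                                
                                          ┏━━━━━
                                          ┃ File
                                          ┠─────
                    ┏━━━━━━━━━━━━━━━━━━━━━━━━━━━
                    ┃ DataTable                 
                    ┠───────────────────────────
                    ┃Date      │Age│City  │┏━━━━
                    ┃──────────┼───┼──────┼┃ Cal
                    ┃2024-06-18│43 │NYC   │┠────
                    ┃2024-10-22│53 │NYC   │┃    
                    ┃2024-11-25│18 │NYC   │┃┌───
                    ┃2024-05-21│44 │London│┃│ 7 


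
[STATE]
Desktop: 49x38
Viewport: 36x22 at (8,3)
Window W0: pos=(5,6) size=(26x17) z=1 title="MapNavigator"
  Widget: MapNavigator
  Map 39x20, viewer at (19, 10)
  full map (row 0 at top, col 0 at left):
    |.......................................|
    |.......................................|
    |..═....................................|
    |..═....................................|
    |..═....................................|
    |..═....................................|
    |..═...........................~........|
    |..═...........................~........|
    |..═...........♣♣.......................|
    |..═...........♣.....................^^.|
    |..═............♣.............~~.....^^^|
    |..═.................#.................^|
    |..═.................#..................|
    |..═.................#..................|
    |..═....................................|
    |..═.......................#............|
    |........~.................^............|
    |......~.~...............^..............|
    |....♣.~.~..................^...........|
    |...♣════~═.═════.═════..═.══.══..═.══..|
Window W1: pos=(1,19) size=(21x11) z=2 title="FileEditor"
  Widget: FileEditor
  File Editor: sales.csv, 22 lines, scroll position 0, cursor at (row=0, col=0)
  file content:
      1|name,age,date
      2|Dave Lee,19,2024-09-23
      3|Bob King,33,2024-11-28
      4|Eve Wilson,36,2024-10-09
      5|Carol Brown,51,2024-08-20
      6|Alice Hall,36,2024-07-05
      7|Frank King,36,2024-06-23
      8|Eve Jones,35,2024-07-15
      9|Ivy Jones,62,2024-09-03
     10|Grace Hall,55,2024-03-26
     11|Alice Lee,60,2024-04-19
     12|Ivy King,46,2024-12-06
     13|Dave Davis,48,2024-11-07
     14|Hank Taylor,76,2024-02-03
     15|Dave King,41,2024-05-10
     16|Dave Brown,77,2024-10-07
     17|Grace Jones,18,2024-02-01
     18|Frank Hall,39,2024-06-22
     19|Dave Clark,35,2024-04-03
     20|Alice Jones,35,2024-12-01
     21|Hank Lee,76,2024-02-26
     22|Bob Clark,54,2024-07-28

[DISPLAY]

                                    
                                    
                                    
━━━━━━━━━━━━━━━━━━━━━━┓             
apNavigator           ┃             
──────────────────────┨             
......................┃             
......................┃             
.....................~┃             
.....................~┃             
.....♣♣...............┃             
.....♣................┃             
......♣...@.........~~┃             
...........#..........┃             
...........#..........┃             
...........#..........┃             
━━━━━━━━━━━━━┓........┃             
ditor        ┃...#....┃             
─────────────┨...^....┃             
ge,date     ▲┃━━━━━━━━┛             
ee,19,2024-0█┃                      
ng,33,2024-1░┃                      


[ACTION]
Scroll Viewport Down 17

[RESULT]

...........#..........┃             
...........#..........┃             
...........#..........┃             
━━━━━━━━━━━━━┓........┃             
ditor        ┃...#....┃             
─────────────┨...^....┃             
ge,date     ▲┃━━━━━━━━┛             
ee,19,2024-0█┃                      
ng,33,2024-1░┃                      
lson,36,2024░┃                      
Brown,51,202░┃                      
Hall,36,2024░┃                      
King,36,2024▼┃                      
━━━━━━━━━━━━━┛                      
                                    
                                    
                                    
                                    
                                    
                                    
                                    
                                    


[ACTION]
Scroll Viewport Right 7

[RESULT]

......#..........┃                  
......#..........┃                  
......#..........┃                  
━━━━━━━━┓........┃                  
        ┃...#....┃                  
────────┨...^....┃                  
te     ▲┃━━━━━━━━┛                  
,2024-0█┃                           
,2024-1░┃                           
36,2024░┃                           
,51,202░┃                           
36,2024░┃                           
36,2024▼┃                           
━━━━━━━━┛                           
                                    
                                    
                                    
                                    
                                    
                                    
                                    
                                    


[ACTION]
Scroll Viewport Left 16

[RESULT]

     ┃.............#..........┃     
     ┃.............#..........┃     
     ┃.............#..........┃     
 ┏━━━━━━━━━━━━━━━━━━━┓........┃     
 ┃ FileEditor        ┃...#....┃     
 ┠───────────────────┨...^....┃     
 ┃█ame,age,date     ▲┃━━━━━━━━┛     
 ┃Dave Lee,19,2024-0█┃              
 ┃Bob King,33,2024-1░┃              
 ┃Eve Wilson,36,2024░┃              
 ┃Carol Brown,51,202░┃              
 ┃Alice Hall,36,2024░┃              
 ┃Frank King,36,2024▼┃              
 ┗━━━━━━━━━━━━━━━━━━━┛              
                                    
                                    
                                    
                                    
                                    
                                    
                                    
                                    


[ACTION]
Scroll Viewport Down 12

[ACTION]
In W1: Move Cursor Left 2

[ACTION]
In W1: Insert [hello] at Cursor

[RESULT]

     ┃.............#..........┃     
     ┃.............#..........┃     
     ┃.............#..........┃     
 ┏━━━━━━━━━━━━━━━━━━━┓........┃     
 ┃ FileEditor        ┃...#....┃     
 ┠───────────────────┨...^....┃     
 ┃hello█ame,age,date▲┃━━━━━━━━┛     
 ┃Dave Lee,19,2024-0█┃              
 ┃Bob King,33,2024-1░┃              
 ┃Eve Wilson,36,2024░┃              
 ┃Carol Brown,51,202░┃              
 ┃Alice Hall,36,2024░┃              
 ┃Frank King,36,2024▼┃              
 ┗━━━━━━━━━━━━━━━━━━━┛              
                                    
                                    
                                    
                                    
                                    
                                    
                                    
                                    


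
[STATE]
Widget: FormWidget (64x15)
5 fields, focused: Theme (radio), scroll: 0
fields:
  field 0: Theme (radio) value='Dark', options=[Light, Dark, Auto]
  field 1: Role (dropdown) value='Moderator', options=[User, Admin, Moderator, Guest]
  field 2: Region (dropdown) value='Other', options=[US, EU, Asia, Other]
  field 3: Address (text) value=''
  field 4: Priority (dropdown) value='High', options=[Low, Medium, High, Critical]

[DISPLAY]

> Theme:      ( ) Light  (●) Dark  ( ) Auto                     
  Role:       [Moderator                                      ▼]
  Region:     [Other                                          ▼]
  Address:    [                                                ]
  Priority:   [High                                           ▼]
                                                                
                                                                
                                                                
                                                                
                                                                
                                                                
                                                                
                                                                
                                                                
                                                                


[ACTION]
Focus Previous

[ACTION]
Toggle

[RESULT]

  Theme:      ( ) Light  (●) Dark  ( ) Auto                     
  Role:       [Moderator                                      ▼]
  Region:     [Other                                          ▼]
  Address:    [                                                ]
> Priority:   [High                                           ▼]
                                                                
                                                                
                                                                
                                                                
                                                                
                                                                
                                                                
                                                                
                                                                
                                                                


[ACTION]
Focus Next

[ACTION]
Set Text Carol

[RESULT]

> Theme:      ( ) Light  (●) Dark  ( ) Auto                     
  Role:       [Moderator                                      ▼]
  Region:     [Other                                          ▼]
  Address:    [                                                ]
  Priority:   [High                                           ▼]
                                                                
                                                                
                                                                
                                                                
                                                                
                                                                
                                                                
                                                                
                                                                
                                                                


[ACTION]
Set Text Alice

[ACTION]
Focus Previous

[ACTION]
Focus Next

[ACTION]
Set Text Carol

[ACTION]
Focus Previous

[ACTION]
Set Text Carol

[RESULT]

  Theme:      ( ) Light  (●) Dark  ( ) Auto                     
  Role:       [Moderator                                      ▼]
  Region:     [Other                                          ▼]
  Address:    [                                                ]
> Priority:   [High                                           ▼]
                                                                
                                                                
                                                                
                                                                
                                                                
                                                                
                                                                
                                                                
                                                                
                                                                


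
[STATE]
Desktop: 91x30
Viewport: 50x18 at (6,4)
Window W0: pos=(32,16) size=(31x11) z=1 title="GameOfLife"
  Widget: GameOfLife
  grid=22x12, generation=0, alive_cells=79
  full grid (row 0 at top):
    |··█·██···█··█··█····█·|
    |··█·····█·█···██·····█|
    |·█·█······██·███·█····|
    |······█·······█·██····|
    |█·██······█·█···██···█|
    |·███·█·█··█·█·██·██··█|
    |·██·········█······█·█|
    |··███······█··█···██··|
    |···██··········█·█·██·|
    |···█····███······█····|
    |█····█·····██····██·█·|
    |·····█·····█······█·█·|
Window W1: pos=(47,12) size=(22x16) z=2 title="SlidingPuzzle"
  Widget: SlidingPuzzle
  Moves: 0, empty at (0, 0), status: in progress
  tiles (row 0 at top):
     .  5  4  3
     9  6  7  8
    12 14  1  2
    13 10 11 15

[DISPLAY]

                                                  
                                                  
                                                  
                                                  
                                                  
                                                  
                                                  
                                                  
                                         ┏━━━━━━━━
                                         ┃ Sliding
                                         ┠────────
                                         ┃┌────┬──
                          ┏━━━━━━━━━━━━━━┃│    │  
                          ┃ GameOfLife   ┃├────┼──
                          ┠──────────────┃│  9 │  
                          ┃Gen: 0        ┃├────┼──
                          ┃······█·······┃│ 12 │ 1
                          ┃█·██······█·█·┃├────┼──


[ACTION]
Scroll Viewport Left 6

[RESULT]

                                                  
                                                  
                                                  
                                                  
                                                  
                                                  
                                                  
                                                  
                                               ┏━━
                                               ┃ S
                                               ┠──
                                               ┃┌─
                                ┏━━━━━━━━━━━━━━┃│ 
                                ┃ GameOfLife   ┃├─
                                ┠──────────────┃│ 
                                ┃Gen: 0        ┃├─
                                ┃······█·······┃│ 
                                ┃█·██······█·█·┃├─


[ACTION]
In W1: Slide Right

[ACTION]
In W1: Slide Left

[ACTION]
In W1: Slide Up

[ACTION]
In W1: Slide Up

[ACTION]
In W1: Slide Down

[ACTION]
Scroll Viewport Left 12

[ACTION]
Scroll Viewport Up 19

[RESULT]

                                                  
                                                  
                                                  
                                                  
                                                  
                                                  
                                                  
                                                  
                                                  
                                                  
                                                  
                                                  
                                               ┏━━
                                               ┃ S
                                               ┠──
                                               ┃┌─
                                ┏━━━━━━━━━━━━━━┃│ 
                                ┃ GameOfLife   ┃├─
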